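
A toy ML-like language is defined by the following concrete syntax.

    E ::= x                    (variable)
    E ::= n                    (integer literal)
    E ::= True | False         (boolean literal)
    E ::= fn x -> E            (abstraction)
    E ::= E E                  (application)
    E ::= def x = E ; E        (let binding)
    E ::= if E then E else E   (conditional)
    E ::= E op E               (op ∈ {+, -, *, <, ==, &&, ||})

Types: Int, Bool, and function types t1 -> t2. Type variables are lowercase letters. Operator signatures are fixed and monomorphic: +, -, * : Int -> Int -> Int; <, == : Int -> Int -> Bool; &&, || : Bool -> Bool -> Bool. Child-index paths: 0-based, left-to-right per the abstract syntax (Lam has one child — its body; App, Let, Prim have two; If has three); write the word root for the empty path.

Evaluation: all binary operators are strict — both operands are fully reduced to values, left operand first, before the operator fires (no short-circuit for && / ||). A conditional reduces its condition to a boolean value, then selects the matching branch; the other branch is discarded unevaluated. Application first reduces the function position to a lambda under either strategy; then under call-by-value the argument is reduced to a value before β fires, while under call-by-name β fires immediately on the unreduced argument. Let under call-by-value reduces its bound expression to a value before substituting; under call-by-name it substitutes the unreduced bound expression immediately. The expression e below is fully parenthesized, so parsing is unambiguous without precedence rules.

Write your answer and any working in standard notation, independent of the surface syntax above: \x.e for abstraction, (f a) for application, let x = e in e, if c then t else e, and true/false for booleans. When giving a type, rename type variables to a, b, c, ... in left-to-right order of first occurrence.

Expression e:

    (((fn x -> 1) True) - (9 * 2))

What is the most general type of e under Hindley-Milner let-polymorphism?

Answer: Int

Working:
\x._ : a -> Int
  unify a -> Int ~ Bool -> b
  unify a ~ Bool
  unify Int ~ b
_ _ : Int
  unify Int ~ Int
  unify Int ~ Int
  unify Int ~ Int
  unify Int ~ Int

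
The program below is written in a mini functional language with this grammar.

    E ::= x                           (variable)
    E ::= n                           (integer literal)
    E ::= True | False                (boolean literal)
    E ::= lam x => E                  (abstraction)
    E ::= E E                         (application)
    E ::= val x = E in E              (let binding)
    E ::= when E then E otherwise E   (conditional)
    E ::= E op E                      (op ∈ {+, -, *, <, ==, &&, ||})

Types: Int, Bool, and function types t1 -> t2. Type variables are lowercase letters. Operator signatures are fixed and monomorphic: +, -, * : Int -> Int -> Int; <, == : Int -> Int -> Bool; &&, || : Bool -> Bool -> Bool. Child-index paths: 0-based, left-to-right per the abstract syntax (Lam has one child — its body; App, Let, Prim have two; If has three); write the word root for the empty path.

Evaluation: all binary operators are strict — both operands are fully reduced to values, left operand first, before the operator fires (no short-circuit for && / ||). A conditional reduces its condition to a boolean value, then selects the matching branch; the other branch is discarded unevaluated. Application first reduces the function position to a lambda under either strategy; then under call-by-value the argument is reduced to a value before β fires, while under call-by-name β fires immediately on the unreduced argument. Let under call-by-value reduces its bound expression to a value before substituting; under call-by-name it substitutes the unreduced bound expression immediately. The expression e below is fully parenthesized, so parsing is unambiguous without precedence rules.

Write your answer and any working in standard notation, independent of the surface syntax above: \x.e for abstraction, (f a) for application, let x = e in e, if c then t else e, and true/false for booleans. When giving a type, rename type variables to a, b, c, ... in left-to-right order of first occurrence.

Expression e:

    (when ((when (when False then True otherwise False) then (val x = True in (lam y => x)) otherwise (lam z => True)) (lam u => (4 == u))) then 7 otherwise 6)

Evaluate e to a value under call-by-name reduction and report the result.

Working:
step 0: (if ((if (if false then true else false) then (let x = true in (\y.x)) else (\z.true)) (\u.(4 == u))) then 7 else 6)
step 1: [if@0.0.0] (if ((if false then (let x = true in (\y.x)) else (\z.true)) (\u.(4 == u))) then 7 else 6)
step 2: [if@0.0] (if ((\z.true) (\u.(4 == u))) then 7 else 6)
step 3: [beta@0] (if true then 7 else 6)
step 4: [if@root] 7

Answer: 7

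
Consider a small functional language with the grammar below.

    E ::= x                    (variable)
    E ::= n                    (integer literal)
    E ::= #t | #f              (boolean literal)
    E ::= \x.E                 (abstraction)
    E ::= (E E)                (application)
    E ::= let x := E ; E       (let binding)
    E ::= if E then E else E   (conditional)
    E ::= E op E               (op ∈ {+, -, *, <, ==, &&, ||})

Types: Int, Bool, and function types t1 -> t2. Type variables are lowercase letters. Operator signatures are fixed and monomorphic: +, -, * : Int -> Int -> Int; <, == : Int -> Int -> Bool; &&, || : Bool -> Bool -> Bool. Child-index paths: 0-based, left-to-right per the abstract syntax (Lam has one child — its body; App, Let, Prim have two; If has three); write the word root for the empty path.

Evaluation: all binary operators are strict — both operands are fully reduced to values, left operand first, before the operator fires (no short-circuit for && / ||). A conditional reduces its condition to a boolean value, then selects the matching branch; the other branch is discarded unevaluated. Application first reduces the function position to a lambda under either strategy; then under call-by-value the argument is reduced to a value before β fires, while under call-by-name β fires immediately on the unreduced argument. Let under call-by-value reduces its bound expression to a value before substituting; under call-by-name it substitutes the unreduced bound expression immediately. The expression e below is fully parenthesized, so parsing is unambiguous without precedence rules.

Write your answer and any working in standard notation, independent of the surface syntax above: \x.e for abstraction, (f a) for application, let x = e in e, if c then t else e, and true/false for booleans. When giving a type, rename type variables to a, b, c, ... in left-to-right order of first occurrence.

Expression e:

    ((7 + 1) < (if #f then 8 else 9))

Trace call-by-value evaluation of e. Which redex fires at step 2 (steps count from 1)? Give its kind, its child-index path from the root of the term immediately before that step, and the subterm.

Answer: if at 1 : (if false then 8 else 9)

Derivation:
step 0: ((7 + 1) < (if false then 8 else 9))
step 1: [delta@0] (8 < (if false then 8 else 9))
step 2: [if@1] (8 < 9)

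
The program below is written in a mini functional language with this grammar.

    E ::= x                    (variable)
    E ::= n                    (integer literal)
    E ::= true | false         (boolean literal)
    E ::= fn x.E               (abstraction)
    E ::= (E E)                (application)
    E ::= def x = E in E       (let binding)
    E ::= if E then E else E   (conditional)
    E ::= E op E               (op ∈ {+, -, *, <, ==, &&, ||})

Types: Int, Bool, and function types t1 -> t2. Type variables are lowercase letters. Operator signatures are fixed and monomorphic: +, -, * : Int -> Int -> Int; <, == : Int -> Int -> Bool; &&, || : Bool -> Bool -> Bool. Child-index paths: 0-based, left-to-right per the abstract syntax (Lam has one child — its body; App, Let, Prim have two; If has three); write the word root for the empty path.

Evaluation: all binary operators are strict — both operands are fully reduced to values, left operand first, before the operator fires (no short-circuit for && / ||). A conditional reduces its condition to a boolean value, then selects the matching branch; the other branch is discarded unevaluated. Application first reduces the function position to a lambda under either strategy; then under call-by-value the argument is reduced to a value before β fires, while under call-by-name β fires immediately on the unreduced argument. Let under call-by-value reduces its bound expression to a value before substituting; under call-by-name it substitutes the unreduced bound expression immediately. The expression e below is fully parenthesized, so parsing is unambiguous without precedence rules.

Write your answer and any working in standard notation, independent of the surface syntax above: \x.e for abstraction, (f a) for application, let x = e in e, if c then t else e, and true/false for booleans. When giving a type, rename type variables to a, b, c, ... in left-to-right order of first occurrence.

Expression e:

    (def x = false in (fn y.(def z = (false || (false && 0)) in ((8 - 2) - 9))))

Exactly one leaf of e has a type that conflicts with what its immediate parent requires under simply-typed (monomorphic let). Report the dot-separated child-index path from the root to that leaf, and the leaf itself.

Working:
let x : Bool
  unify Bool ~ Bool
  unify Bool ~ Bool
  unify Int ~ Bool
  FAIL: mismatch Int ~ Bool

Answer: 1.0.0.1.1 : 0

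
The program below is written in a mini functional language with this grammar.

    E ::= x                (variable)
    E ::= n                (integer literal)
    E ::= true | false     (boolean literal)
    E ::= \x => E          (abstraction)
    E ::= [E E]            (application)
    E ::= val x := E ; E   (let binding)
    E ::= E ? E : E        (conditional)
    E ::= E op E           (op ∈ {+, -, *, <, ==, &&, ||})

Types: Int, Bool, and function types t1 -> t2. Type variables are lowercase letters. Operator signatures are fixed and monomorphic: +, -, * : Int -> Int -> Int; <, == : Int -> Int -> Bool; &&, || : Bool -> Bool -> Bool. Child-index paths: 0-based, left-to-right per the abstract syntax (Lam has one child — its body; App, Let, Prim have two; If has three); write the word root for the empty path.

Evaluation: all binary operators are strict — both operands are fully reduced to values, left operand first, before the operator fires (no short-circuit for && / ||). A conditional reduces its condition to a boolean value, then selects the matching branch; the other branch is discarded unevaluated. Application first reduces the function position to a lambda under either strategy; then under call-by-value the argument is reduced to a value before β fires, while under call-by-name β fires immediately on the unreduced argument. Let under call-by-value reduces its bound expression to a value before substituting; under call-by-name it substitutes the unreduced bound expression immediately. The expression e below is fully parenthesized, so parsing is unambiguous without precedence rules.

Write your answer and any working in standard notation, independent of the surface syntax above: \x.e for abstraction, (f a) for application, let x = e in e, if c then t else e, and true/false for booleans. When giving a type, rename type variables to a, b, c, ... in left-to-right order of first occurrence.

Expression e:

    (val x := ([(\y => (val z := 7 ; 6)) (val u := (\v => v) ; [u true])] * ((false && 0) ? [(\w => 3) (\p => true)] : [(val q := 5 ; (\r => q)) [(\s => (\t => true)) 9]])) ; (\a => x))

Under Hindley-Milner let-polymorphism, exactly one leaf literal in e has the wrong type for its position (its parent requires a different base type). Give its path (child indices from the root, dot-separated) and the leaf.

Trace:
let z : Int
\y._ : a -> Int
v : b
\v._ : b -> b
let u : forall. b -> b
u : c -> c
  unify c -> c ~ Bool -> d
  unify c ~ Bool
  unify Bool ~ d
_ _ : Bool
  unify a -> Int ~ Bool -> e
  unify a ~ Bool
  unify Int ~ e
_ _ : Int
  unify Int ~ Int
  unify Bool ~ Bool
  unify Int ~ Bool
  FAIL: mismatch Int ~ Bool

Answer: 0.1.0.1 : 0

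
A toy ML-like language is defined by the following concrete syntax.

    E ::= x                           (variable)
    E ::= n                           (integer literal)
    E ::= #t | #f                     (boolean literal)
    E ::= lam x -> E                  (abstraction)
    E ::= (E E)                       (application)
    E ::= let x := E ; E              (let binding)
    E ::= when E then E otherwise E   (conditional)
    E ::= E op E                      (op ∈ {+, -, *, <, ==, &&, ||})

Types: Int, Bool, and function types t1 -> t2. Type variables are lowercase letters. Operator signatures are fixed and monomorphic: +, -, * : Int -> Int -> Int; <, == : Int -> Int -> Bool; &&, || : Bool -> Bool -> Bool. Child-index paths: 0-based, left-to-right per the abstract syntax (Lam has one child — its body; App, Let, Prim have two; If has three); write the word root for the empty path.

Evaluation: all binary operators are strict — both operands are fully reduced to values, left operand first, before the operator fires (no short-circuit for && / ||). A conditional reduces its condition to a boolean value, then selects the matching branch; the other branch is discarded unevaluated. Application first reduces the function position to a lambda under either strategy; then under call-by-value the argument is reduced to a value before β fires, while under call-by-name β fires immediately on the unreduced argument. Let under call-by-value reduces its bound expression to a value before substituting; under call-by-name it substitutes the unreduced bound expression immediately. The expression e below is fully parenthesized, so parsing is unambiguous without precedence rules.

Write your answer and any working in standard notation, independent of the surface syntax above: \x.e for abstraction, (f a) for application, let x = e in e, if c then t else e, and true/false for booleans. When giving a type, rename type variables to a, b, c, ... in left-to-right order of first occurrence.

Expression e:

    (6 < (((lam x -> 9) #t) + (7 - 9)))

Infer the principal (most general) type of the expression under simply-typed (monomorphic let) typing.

Derivation:
  unify Int ~ Int
\x._ : a -> Int
  unify a -> Int ~ Bool -> b
  unify a ~ Bool
  unify Int ~ b
_ _ : Int
  unify Int ~ Int
  unify Int ~ Int
  unify Int ~ Int
  unify Int ~ Int
  unify Int ~ Int

Answer: Bool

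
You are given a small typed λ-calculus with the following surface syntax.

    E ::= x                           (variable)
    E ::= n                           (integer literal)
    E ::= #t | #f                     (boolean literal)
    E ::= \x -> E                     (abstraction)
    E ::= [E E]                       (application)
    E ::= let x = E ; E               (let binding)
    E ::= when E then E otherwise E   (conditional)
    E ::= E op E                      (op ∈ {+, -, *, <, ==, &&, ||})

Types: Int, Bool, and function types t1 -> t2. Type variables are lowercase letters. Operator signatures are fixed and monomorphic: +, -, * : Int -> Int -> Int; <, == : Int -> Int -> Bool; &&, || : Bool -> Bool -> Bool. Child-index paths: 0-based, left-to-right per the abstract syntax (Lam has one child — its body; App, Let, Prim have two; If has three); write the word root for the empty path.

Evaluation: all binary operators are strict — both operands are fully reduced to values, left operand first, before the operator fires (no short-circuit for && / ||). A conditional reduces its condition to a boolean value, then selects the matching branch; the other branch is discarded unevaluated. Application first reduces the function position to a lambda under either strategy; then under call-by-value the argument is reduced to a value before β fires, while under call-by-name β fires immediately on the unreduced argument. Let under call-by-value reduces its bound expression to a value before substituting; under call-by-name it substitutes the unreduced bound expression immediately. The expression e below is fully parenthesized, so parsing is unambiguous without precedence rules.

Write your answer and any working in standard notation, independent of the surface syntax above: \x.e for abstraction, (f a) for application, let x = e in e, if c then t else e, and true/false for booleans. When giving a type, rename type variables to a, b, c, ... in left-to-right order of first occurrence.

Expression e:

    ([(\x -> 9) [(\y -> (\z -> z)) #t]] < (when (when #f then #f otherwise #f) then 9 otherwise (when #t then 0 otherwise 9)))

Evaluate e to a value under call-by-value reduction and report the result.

Answer: false

Derivation:
step 0: (((\x.9) ((\y.(\z.z)) true)) < (if (if false then false else false) then 9 else (if true then 0 else 9)))
step 1: [beta@0.1] (((\x.9) (\z.z)) < (if (if false then false else false) then 9 else (if true then 0 else 9)))
step 2: [beta@0] (9 < (if (if false then false else false) then 9 else (if true then 0 else 9)))
step 3: [if@1.0] (9 < (if false then 9 else (if true then 0 else 9)))
step 4: [if@1] (9 < (if true then 0 else 9))
step 5: [if@1] (9 < 0)
step 6: [delta@root] false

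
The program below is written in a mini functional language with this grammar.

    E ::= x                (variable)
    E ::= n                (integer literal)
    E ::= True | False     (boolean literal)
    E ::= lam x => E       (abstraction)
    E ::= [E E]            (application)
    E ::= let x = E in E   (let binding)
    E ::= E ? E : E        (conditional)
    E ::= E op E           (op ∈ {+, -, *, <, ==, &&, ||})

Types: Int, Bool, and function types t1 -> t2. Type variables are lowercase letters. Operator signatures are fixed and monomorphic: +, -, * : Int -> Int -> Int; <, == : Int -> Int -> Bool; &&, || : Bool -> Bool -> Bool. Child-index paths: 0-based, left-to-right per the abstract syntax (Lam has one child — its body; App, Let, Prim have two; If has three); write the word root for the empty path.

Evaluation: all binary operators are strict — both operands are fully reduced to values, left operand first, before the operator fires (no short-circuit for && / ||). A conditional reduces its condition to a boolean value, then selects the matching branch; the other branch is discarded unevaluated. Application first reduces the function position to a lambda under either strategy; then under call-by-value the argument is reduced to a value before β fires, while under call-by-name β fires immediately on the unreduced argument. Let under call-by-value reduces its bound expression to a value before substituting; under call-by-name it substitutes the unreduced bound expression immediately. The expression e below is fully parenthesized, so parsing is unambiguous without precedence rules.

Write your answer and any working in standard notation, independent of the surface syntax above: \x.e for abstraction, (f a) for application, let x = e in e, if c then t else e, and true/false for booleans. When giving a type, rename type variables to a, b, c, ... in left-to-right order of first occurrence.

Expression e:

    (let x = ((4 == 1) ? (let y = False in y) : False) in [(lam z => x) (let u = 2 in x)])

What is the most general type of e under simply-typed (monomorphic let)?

Answer: Bool

Working:
  unify Int ~ Int
  unify Int ~ Int
  unify Bool ~ Bool
let y : Bool
y : Bool
  unify Bool ~ Bool
let x : Bool
x : Bool
\z._ : a -> Bool
let u : Int
x : Bool
  unify a -> Bool ~ Bool -> b
  unify a ~ Bool
  unify Bool ~ b
_ _ : Bool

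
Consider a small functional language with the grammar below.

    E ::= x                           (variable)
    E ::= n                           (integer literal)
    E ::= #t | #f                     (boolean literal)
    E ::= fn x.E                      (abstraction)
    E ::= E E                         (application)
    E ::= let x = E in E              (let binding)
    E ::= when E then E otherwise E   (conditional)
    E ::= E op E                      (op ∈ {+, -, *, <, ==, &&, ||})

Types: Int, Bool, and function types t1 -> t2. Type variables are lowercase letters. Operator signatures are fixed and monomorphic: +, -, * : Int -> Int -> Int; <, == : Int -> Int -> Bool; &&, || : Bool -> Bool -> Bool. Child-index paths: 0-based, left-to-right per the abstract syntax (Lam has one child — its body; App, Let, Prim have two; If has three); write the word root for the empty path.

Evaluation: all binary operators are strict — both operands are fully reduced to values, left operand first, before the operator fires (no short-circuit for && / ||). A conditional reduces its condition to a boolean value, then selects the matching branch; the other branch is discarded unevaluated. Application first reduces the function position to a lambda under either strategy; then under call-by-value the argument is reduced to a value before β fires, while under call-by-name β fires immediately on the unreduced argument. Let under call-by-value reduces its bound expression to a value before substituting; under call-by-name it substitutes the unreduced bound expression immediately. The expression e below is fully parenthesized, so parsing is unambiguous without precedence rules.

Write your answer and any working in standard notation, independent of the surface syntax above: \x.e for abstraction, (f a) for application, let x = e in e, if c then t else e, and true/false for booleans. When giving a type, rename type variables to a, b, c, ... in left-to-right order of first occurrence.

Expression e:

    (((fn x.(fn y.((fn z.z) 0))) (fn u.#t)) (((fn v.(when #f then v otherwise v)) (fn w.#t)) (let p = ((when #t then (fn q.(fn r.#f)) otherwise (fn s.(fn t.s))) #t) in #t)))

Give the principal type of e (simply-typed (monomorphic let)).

Answer: Int

Derivation:
z : c
\z._ : c -> c
  unify c -> c ~ Int -> d
  unify c ~ Int
  unify Int ~ d
_ _ : Int
\y._ : b -> Int
\x._ : a -> b -> Int
\u._ : e -> Bool
  unify a -> b -> Int ~ (e -> Bool) -> f
  unify a ~ e -> Bool
  unify b -> Int ~ f
_ _ : b -> Int
  unify Bool ~ Bool
v : g
v : g
  unify g ~ g
\v._ : g -> g
\w._ : h -> Bool
  unify g -> g ~ (h -> Bool) -> i
  unify g ~ h -> Bool
  unify h -> Bool ~ i
_ _ : h -> Bool
  unify Bool ~ Bool
\r._ : k -> Bool
\q._ : j -> k -> Bool
s : l
\t._ : m -> l
\s._ : l -> m -> l
  unify j -> k -> Bool ~ l -> m -> l
  unify j ~ l
  unify k -> Bool ~ m -> l
  unify k ~ m
  unify Bool ~ l
  unify Bool -> m -> Bool ~ Bool -> n
  unify Bool ~ Bool
  unify m -> Bool ~ n
_ _ : m -> Bool
let p : m -> Bool
  unify h -> Bool ~ Bool -> o
  unify h ~ Bool
  unify Bool ~ o
_ _ : Bool
  unify b -> Int ~ Bool -> p
  unify b ~ Bool
  unify Int ~ p
_ _ : Int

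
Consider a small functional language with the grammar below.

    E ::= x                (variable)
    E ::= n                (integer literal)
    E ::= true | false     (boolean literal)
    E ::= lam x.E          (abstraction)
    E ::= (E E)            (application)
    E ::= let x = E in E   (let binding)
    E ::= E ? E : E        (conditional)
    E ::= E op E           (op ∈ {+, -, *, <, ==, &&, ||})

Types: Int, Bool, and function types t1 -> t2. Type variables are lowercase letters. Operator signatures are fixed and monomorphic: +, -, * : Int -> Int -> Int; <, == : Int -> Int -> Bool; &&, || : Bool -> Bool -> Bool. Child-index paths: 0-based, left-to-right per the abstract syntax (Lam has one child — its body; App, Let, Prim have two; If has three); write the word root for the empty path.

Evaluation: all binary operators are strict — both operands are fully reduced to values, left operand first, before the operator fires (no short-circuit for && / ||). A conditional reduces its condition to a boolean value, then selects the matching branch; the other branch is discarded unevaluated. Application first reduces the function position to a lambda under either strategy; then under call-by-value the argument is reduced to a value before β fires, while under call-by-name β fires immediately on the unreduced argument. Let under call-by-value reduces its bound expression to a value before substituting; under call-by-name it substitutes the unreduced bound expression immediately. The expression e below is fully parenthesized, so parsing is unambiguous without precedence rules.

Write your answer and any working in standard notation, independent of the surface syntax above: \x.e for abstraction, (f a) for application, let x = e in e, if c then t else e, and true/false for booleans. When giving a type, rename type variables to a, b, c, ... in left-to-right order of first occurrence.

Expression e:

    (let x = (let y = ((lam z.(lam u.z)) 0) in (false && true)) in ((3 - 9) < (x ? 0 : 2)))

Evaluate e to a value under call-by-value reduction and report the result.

Trace:
step 0: (let x = (let y = ((\z.(\u.z)) 0) in (false && true)) in ((3 - 9) < (if x then 0 else 2)))
step 1: [beta@0.0] (let x = (let y = (\u.0) in (false && true)) in ((3 - 9) < (if x then 0 else 2)))
step 2: [let@0] (let x = (false && true) in ((3 - 9) < (if x then 0 else 2)))
step 3: [delta@0] (let x = false in ((3 - 9) < (if x then 0 else 2)))
step 4: [let@root] ((3 - 9) < (if false then 0 else 2))
step 5: [delta@0] (-6 < (if false then 0 else 2))
step 6: [if@1] (-6 < 2)
step 7: [delta@root] true

Answer: true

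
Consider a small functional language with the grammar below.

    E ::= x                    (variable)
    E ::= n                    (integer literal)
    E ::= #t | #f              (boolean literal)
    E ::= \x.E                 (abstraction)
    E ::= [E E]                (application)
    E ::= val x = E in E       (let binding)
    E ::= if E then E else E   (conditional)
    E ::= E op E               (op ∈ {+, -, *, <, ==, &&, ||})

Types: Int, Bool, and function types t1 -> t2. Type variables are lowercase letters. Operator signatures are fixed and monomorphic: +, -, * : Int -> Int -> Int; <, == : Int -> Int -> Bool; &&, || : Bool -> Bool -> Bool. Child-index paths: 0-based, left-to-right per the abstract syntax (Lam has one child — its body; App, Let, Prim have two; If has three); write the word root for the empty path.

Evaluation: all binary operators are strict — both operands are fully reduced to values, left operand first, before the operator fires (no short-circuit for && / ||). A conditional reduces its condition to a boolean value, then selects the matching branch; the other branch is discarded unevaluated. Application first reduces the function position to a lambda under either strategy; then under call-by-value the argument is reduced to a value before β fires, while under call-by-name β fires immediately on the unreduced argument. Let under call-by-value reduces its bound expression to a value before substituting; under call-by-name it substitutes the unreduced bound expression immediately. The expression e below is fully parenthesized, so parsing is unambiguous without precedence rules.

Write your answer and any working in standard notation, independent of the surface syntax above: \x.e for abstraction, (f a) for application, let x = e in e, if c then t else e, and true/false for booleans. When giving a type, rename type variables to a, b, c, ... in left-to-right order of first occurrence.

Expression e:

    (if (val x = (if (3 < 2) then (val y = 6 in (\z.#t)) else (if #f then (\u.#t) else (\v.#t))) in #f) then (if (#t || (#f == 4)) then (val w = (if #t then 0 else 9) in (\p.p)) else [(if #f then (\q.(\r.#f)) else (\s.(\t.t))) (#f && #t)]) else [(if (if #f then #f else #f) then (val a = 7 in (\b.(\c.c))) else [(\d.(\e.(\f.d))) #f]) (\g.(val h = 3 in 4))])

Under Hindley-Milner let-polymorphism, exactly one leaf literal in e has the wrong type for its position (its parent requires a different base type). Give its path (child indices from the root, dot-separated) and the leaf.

Answer: 1.0.1.0 : false

Trace:
  unify Int ~ Int
  unify Int ~ Int
  unify Bool ~ Bool
let y : Int
\z._ : a -> Bool
  unify Bool ~ Bool
\u._ : b -> Bool
\v._ : c -> Bool
  unify b -> Bool ~ c -> Bool
  unify b ~ c
  unify Bool ~ Bool
  unify a -> Bool ~ c -> Bool
  unify a ~ c
  unify Bool ~ Bool
let x : forall. c -> Bool
  unify Bool ~ Bool
  unify Bool ~ Bool
  unify Bool ~ Int
  FAIL: mismatch Bool ~ Int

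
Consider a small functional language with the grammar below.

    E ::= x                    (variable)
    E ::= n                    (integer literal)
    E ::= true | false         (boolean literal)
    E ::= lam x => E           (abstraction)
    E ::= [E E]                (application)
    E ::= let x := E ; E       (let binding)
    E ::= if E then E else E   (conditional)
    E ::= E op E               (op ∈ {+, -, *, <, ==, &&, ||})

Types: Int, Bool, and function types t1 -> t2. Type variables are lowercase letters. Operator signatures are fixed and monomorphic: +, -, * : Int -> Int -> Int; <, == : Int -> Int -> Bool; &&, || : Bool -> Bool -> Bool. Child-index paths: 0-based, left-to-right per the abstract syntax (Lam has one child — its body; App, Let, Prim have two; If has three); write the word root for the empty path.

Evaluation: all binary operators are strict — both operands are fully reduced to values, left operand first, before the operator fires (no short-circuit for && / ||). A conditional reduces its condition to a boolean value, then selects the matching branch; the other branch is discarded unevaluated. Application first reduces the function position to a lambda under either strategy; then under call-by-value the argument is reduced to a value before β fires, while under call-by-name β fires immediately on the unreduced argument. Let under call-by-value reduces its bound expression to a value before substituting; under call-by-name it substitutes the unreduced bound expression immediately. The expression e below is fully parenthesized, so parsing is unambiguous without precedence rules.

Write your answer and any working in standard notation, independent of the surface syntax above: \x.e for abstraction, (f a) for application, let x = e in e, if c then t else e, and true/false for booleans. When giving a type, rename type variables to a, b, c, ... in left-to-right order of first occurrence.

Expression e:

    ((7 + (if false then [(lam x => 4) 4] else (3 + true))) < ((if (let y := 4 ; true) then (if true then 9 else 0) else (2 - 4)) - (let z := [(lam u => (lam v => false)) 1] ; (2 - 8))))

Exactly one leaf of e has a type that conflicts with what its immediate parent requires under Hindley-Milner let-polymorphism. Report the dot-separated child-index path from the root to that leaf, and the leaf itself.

Working:
  unify Int ~ Int
  unify Bool ~ Bool
\x._ : a -> Int
  unify a -> Int ~ Int -> b
  unify a ~ Int
  unify Int ~ b
_ _ : Int
  unify Int ~ Int
  unify Bool ~ Int
  FAIL: mismatch Bool ~ Int

Answer: 0.1.2.1 : true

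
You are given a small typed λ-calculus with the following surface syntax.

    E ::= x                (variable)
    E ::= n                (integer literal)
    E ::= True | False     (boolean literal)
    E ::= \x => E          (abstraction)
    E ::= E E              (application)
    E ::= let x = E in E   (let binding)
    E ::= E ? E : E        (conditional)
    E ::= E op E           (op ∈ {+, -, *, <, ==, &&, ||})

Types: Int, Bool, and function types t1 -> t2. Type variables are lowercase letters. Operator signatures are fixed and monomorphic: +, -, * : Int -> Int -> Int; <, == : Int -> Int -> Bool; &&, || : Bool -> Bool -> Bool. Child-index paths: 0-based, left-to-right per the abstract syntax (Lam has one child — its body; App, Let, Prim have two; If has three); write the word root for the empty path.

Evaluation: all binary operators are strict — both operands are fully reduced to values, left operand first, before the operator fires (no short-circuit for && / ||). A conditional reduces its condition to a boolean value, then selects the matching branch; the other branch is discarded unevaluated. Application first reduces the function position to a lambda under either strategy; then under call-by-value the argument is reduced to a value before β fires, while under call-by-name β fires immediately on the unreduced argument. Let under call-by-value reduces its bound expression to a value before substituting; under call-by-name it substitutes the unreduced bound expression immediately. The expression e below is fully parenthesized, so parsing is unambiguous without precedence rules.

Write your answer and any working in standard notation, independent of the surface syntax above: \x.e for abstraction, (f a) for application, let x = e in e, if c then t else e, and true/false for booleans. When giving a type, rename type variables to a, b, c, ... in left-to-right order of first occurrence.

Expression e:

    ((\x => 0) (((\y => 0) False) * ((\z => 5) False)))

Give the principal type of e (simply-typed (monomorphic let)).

Working:
\x._ : a -> Int
\y._ : b -> Int
  unify b -> Int ~ Bool -> c
  unify b ~ Bool
  unify Int ~ c
_ _ : Int
  unify Int ~ Int
\z._ : d -> Int
  unify d -> Int ~ Bool -> e
  unify d ~ Bool
  unify Int ~ e
_ _ : Int
  unify Int ~ Int
  unify a -> Int ~ Int -> f
  unify a ~ Int
  unify Int ~ f
_ _ : Int

Answer: Int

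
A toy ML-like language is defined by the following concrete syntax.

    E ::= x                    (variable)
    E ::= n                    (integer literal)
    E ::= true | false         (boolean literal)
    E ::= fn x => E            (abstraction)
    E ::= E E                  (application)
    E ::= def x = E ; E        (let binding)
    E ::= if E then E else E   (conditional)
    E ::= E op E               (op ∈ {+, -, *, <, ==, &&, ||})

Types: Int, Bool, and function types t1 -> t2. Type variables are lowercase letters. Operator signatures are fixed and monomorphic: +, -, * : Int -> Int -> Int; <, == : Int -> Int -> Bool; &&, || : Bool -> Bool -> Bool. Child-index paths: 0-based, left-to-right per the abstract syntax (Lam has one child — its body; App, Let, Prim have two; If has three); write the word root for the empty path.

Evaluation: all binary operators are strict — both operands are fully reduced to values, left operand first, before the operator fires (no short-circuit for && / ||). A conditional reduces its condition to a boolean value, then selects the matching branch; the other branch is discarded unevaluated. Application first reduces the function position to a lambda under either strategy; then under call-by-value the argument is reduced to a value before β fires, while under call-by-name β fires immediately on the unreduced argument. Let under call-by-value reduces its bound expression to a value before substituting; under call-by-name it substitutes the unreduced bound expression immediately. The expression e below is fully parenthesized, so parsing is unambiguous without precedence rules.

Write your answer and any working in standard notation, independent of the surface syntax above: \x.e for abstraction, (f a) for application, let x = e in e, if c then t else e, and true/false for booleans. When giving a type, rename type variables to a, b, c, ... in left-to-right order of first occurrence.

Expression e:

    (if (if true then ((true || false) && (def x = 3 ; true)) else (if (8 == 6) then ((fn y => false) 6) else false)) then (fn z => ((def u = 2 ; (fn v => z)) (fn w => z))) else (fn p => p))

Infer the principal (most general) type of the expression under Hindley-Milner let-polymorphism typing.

Answer: a -> a

Working:
  unify Bool ~ Bool
  unify Bool ~ Bool
  unify Bool ~ Bool
  unify Bool ~ Bool
let x : Int
  unify Bool ~ Bool
  unify Int ~ Int
  unify Int ~ Int
  unify Bool ~ Bool
\y._ : a -> Bool
  unify a -> Bool ~ Int -> b
  unify a ~ Int
  unify Bool ~ b
_ _ : Bool
  unify Bool ~ Bool
  unify Bool ~ Bool
  unify Bool ~ Bool
let u : Int
z : c
\v._ : d -> c
z : c
\w._ : e -> c
  unify d -> c ~ (e -> c) -> f
  unify d ~ e -> c
  unify c ~ f
_ _ : f
\z._ : f -> f
p : g
\p._ : g -> g
  unify f -> f ~ g -> g
  unify f ~ g
  unify g ~ g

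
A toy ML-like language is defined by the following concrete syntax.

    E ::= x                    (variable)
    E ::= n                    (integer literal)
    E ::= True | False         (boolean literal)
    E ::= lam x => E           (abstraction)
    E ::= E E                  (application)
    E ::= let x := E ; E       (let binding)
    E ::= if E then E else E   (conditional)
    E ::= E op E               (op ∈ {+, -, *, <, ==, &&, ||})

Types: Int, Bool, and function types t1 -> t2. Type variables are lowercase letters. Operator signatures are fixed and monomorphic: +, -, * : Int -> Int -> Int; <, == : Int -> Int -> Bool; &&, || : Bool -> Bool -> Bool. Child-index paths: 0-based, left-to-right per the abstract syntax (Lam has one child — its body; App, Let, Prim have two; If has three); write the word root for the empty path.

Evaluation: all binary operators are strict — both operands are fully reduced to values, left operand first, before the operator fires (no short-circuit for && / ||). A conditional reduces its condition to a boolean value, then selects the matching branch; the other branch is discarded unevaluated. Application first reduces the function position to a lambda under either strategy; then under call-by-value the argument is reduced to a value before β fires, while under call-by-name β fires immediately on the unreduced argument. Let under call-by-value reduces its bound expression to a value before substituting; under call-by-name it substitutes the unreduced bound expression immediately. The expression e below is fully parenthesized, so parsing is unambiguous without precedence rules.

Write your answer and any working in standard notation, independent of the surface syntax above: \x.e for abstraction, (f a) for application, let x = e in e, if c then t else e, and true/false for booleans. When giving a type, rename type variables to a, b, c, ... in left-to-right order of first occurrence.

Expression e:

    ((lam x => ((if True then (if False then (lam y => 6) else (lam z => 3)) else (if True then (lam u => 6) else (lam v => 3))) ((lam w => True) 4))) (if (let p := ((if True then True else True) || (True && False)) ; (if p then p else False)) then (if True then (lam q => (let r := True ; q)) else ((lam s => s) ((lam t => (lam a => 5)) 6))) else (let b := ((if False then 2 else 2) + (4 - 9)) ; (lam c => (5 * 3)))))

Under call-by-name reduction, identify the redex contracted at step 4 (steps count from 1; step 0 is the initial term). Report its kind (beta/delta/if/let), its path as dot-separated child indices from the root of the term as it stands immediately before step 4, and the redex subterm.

Answer: beta at root : ((\z.3) ((\w.true) 4))

Working:
step 0: ((\x.((if true then (if false then (\y.6) else (\z.3)) else (if true then (\u.6) else (\v.3))) ((\w.true) 4))) (if (let p = ((if true then true else true) || (true && false)) in (if p then p else false)) then (if true then (\q.(let r = true in q)) else ((\s.s) ((\t.(\a.5)) 6))) else (let b = ((if false then 2 else 2) + (4 - 9)) in (\c.(5 * 3)))))
step 1: [beta@root] ((if true then (if false then (\y.6) else (\z.3)) else (if true then (\u.6) else (\v.3))) ((\w.true) 4))
step 2: [if@0] ((if false then (\y.6) else (\z.3)) ((\w.true) 4))
step 3: [if@0] ((\z.3) ((\w.true) 4))
step 4: [beta@root] 3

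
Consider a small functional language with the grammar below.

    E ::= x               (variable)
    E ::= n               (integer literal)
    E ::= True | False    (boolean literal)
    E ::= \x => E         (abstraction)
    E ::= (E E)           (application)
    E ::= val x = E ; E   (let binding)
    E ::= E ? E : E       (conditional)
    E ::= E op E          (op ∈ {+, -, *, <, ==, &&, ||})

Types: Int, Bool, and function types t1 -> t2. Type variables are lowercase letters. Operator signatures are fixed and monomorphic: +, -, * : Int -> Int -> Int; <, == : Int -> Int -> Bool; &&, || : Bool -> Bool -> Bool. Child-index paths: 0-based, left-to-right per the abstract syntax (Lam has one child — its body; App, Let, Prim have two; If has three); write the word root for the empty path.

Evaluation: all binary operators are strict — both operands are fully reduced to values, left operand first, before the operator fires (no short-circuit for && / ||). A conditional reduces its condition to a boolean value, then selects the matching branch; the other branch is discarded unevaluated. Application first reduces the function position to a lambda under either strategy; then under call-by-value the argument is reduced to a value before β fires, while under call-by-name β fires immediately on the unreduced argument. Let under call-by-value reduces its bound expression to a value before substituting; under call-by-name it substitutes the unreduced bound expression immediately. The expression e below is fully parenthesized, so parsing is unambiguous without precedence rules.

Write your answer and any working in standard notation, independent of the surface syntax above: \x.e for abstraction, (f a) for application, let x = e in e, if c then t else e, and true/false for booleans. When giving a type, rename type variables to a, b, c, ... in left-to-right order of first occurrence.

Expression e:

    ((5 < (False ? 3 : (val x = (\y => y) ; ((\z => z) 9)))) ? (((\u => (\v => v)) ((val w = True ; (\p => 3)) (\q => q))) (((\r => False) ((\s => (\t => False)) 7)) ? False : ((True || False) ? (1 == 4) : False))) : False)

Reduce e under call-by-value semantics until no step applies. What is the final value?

Trace:
step 0: (if (5 < (if false then 3 else (let x = (\y.y) in ((\z.z) 9)))) then (((\u.(\v.v)) ((let w = true in (\p.3)) (\q.q))) (if ((\r.false) ((\s.(\t.false)) 7)) then false else (if (true || false) then (1 == 4) else false))) else false)
step 1: [if@0.1] (if (5 < (let x = (\y.y) in ((\z.z) 9))) then (((\u.(\v.v)) ((let w = true in (\p.3)) (\q.q))) (if ((\r.false) ((\s.(\t.false)) 7)) then false else (if (true || false) then (1 == 4) else false))) else false)
step 2: [let@0.1] (if (5 < ((\z.z) 9)) then (((\u.(\v.v)) ((let w = true in (\p.3)) (\q.q))) (if ((\r.false) ((\s.(\t.false)) 7)) then false else (if (true || false) then (1 == 4) else false))) else false)
step 3: [beta@0.1] (if (5 < 9) then (((\u.(\v.v)) ((let w = true in (\p.3)) (\q.q))) (if ((\r.false) ((\s.(\t.false)) 7)) then false else (if (true || false) then (1 == 4) else false))) else false)
step 4: [delta@0] (if true then (((\u.(\v.v)) ((let w = true in (\p.3)) (\q.q))) (if ((\r.false) ((\s.(\t.false)) 7)) then false else (if (true || false) then (1 == 4) else false))) else false)
step 5: [if@root] (((\u.(\v.v)) ((let w = true in (\p.3)) (\q.q))) (if ((\r.false) ((\s.(\t.false)) 7)) then false else (if (true || false) then (1 == 4) else false)))
step 6: [let@0.1.0] (((\u.(\v.v)) ((\p.3) (\q.q))) (if ((\r.false) ((\s.(\t.false)) 7)) then false else (if (true || false) then (1 == 4) else false)))
step 7: [beta@0.1] (((\u.(\v.v)) 3) (if ((\r.false) ((\s.(\t.false)) 7)) then false else (if (true || false) then (1 == 4) else false)))
step 8: [beta@0] ((\v.v) (if ((\r.false) ((\s.(\t.false)) 7)) then false else (if (true || false) then (1 == 4) else false)))
step 9: [beta@1.0.1] ((\v.v) (if ((\r.false) (\t.false)) then false else (if (true || false) then (1 == 4) else false)))
step 10: [beta@1.0] ((\v.v) (if false then false else (if (true || false) then (1 == 4) else false)))
step 11: [if@1] ((\v.v) (if (true || false) then (1 == 4) else false))
step 12: [delta@1.0] ((\v.v) (if true then (1 == 4) else false))
step 13: [if@1] ((\v.v) (1 == 4))
step 14: [delta@1] ((\v.v) false)
step 15: [beta@root] false

Answer: false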